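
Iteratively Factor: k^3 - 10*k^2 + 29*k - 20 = (k - 4)*(k^2 - 6*k + 5) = (k - 4)*(k - 1)*(k - 5)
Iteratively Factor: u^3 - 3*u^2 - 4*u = (u)*(u^2 - 3*u - 4) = u*(u - 4)*(u + 1)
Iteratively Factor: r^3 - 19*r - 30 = (r - 5)*(r^2 + 5*r + 6) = (r - 5)*(r + 2)*(r + 3)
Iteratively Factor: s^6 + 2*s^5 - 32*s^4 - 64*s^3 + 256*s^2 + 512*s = (s)*(s^5 + 2*s^4 - 32*s^3 - 64*s^2 + 256*s + 512) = s*(s + 2)*(s^4 - 32*s^2 + 256) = s*(s - 4)*(s + 2)*(s^3 + 4*s^2 - 16*s - 64) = s*(s - 4)*(s + 2)*(s + 4)*(s^2 - 16) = s*(s - 4)*(s + 2)*(s + 4)^2*(s - 4)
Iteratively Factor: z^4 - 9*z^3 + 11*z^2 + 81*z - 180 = (z - 4)*(z^3 - 5*z^2 - 9*z + 45) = (z - 5)*(z - 4)*(z^2 - 9) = (z - 5)*(z - 4)*(z - 3)*(z + 3)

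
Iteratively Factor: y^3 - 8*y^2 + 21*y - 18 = (y - 3)*(y^2 - 5*y + 6) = (y - 3)^2*(y - 2)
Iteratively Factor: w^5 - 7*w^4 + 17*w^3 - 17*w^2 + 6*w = (w - 3)*(w^4 - 4*w^3 + 5*w^2 - 2*w) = (w - 3)*(w - 1)*(w^3 - 3*w^2 + 2*w) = (w - 3)*(w - 2)*(w - 1)*(w^2 - w) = w*(w - 3)*(w - 2)*(w - 1)*(w - 1)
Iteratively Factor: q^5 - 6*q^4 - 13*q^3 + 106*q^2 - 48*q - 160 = (q - 5)*(q^4 - q^3 - 18*q^2 + 16*q + 32) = (q - 5)*(q + 1)*(q^3 - 2*q^2 - 16*q + 32) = (q - 5)*(q - 4)*(q + 1)*(q^2 + 2*q - 8) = (q - 5)*(q - 4)*(q + 1)*(q + 4)*(q - 2)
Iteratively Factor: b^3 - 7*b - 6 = (b - 3)*(b^2 + 3*b + 2) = (b - 3)*(b + 2)*(b + 1)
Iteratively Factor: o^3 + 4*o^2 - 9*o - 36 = (o + 3)*(o^2 + o - 12) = (o + 3)*(o + 4)*(o - 3)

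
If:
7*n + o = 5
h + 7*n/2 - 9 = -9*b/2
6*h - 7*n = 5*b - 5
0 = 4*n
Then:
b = 59/32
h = 45/64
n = 0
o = 5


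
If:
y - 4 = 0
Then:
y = 4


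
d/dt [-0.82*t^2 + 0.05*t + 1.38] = 0.05 - 1.64*t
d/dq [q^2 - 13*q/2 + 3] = 2*q - 13/2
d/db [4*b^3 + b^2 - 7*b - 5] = 12*b^2 + 2*b - 7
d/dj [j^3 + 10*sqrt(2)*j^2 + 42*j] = 3*j^2 + 20*sqrt(2)*j + 42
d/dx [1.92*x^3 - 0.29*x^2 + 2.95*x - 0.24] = 5.76*x^2 - 0.58*x + 2.95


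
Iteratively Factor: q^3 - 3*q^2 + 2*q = (q - 1)*(q^2 - 2*q) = q*(q - 1)*(q - 2)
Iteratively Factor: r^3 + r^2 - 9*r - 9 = (r + 1)*(r^2 - 9) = (r - 3)*(r + 1)*(r + 3)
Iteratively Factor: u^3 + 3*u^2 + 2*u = (u)*(u^2 + 3*u + 2) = u*(u + 1)*(u + 2)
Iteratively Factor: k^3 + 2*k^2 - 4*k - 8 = (k + 2)*(k^2 - 4) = (k + 2)^2*(k - 2)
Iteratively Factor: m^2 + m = (m)*(m + 1)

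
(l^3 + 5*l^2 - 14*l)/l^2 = l + 5 - 14/l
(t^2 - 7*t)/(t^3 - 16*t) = (t - 7)/(t^2 - 16)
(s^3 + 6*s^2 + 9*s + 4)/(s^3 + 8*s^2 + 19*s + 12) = (s + 1)/(s + 3)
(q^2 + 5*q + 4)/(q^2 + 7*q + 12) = (q + 1)/(q + 3)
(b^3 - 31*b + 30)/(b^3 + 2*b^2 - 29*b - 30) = (b - 1)/(b + 1)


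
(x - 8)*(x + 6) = x^2 - 2*x - 48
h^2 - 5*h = h*(h - 5)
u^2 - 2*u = u*(u - 2)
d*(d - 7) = d^2 - 7*d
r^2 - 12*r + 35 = (r - 7)*(r - 5)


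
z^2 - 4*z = z*(z - 4)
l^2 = l^2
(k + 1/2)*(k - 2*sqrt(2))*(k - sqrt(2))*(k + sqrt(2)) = k^4 - 2*sqrt(2)*k^3 + k^3/2 - 2*k^2 - sqrt(2)*k^2 - k + 4*sqrt(2)*k + 2*sqrt(2)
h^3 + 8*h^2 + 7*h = h*(h + 1)*(h + 7)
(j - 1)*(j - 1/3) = j^2 - 4*j/3 + 1/3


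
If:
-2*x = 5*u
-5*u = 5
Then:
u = -1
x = 5/2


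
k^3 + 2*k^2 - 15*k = k*(k - 3)*(k + 5)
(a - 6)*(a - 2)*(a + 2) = a^3 - 6*a^2 - 4*a + 24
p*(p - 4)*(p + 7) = p^3 + 3*p^2 - 28*p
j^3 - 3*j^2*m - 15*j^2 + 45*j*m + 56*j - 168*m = (j - 8)*(j - 7)*(j - 3*m)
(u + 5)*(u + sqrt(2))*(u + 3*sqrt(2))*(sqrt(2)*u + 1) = sqrt(2)*u^4 + 5*sqrt(2)*u^3 + 9*u^3 + 10*sqrt(2)*u^2 + 45*u^2 + 6*u + 50*sqrt(2)*u + 30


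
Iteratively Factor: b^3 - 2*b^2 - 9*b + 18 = (b + 3)*(b^2 - 5*b + 6) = (b - 2)*(b + 3)*(b - 3)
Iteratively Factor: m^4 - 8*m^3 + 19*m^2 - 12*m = (m - 1)*(m^3 - 7*m^2 + 12*m) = m*(m - 1)*(m^2 - 7*m + 12) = m*(m - 4)*(m - 1)*(m - 3)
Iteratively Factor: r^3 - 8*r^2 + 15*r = (r - 3)*(r^2 - 5*r) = (r - 5)*(r - 3)*(r)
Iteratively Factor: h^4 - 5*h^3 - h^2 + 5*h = (h + 1)*(h^3 - 6*h^2 + 5*h) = h*(h + 1)*(h^2 - 6*h + 5) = h*(h - 5)*(h + 1)*(h - 1)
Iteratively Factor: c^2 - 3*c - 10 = (c - 5)*(c + 2)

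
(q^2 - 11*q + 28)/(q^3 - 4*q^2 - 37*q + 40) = (q^2 - 11*q + 28)/(q^3 - 4*q^2 - 37*q + 40)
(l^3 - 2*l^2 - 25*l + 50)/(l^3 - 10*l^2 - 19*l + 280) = (l^2 - 7*l + 10)/(l^2 - 15*l + 56)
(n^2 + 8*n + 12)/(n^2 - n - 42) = (n + 2)/(n - 7)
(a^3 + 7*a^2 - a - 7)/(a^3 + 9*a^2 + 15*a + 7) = (a - 1)/(a + 1)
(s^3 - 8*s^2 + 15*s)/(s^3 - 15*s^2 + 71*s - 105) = s/(s - 7)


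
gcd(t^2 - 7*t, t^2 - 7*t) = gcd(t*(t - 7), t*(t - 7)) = t^2 - 7*t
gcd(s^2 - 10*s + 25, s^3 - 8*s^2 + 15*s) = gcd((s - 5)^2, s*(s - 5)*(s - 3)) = s - 5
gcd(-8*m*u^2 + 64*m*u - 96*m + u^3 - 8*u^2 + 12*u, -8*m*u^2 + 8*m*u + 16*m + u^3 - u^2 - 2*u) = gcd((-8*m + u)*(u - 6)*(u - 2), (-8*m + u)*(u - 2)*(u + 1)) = -8*m*u + 16*m + u^2 - 2*u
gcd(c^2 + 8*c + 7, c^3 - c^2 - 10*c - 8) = c + 1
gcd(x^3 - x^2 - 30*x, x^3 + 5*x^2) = x^2 + 5*x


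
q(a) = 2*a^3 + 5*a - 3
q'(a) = 6*a^2 + 5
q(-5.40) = -344.93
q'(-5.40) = 179.96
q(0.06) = -2.70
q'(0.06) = 5.02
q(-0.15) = -3.76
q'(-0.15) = 5.14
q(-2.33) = -39.95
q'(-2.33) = 37.57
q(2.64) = 47.00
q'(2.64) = 46.82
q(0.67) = 0.95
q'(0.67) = 7.69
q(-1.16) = -11.92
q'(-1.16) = 13.07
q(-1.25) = -13.16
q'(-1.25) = 14.38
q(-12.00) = -3519.00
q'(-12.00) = 869.00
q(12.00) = 3513.00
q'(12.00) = 869.00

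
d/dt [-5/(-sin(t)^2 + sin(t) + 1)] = 5*(1 - 2*sin(t))*cos(t)/(sin(t) + cos(t)^2)^2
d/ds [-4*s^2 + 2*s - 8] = 2 - 8*s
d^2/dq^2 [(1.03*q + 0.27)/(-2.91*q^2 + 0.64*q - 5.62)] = (-(1.03*q + 0.27)*(5.82*q - 0.64)*(11.64*q - 1.28) + (17.9838*q + 0.253)*(2.91*q^2 - 0.64*q + 5.62))/(2.91*q^2 - 0.64*q + 5.62)^3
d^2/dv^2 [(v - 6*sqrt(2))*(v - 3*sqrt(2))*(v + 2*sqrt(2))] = 6*v - 14*sqrt(2)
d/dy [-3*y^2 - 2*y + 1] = -6*y - 2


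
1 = 1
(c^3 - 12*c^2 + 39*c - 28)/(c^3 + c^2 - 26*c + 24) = (c - 7)/(c + 6)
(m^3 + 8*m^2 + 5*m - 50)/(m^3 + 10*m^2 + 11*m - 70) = (m + 5)/(m + 7)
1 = 1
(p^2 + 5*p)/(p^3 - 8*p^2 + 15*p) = (p + 5)/(p^2 - 8*p + 15)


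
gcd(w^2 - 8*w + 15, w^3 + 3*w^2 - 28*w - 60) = w - 5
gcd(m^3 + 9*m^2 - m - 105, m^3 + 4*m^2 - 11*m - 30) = m^2 + 2*m - 15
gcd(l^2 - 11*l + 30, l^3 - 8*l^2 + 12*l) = l - 6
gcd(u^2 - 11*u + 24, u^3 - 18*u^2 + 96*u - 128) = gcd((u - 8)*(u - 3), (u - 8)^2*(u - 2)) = u - 8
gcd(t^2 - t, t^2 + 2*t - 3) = t - 1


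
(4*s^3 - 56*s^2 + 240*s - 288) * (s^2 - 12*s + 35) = 4*s^5 - 104*s^4 + 1052*s^3 - 5128*s^2 + 11856*s - 10080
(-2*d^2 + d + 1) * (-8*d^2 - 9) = 16*d^4 - 8*d^3 + 10*d^2 - 9*d - 9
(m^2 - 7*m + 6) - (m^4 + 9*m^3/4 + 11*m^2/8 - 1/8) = -m^4 - 9*m^3/4 - 3*m^2/8 - 7*m + 49/8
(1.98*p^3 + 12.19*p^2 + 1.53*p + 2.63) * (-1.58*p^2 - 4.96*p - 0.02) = -3.1284*p^5 - 29.081*p^4 - 62.9194*p^3 - 11.988*p^2 - 13.0754*p - 0.0526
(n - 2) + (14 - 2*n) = 12 - n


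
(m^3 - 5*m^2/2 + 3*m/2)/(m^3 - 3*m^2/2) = (m - 1)/m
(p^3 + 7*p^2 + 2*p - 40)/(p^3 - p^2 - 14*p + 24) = (p + 5)/(p - 3)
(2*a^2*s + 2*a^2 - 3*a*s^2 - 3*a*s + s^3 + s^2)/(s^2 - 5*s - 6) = (2*a^2 - 3*a*s + s^2)/(s - 6)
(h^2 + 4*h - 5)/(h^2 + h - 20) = (h - 1)/(h - 4)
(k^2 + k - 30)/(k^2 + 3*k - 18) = (k - 5)/(k - 3)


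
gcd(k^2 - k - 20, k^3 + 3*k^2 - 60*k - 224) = k + 4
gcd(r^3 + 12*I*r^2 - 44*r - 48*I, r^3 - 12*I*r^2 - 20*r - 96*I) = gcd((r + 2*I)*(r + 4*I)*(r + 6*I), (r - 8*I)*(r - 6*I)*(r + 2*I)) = r + 2*I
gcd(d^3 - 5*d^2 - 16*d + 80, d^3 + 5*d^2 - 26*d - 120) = d^2 - d - 20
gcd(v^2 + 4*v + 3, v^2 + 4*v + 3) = v^2 + 4*v + 3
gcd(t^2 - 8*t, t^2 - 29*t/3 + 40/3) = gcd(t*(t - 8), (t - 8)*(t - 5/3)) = t - 8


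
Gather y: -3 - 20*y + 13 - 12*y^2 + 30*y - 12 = -12*y^2 + 10*y - 2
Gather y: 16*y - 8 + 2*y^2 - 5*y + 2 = 2*y^2 + 11*y - 6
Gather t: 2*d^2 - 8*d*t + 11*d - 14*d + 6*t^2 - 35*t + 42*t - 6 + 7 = 2*d^2 - 3*d + 6*t^2 + t*(7 - 8*d) + 1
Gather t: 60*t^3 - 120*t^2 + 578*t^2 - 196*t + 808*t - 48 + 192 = 60*t^3 + 458*t^2 + 612*t + 144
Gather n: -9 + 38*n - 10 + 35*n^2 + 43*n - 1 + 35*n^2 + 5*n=70*n^2 + 86*n - 20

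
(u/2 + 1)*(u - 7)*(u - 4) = u^3/2 - 9*u^2/2 + 3*u + 28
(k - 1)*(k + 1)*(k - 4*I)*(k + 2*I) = k^4 - 2*I*k^3 + 7*k^2 + 2*I*k - 8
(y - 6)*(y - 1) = y^2 - 7*y + 6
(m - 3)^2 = m^2 - 6*m + 9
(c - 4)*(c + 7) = c^2 + 3*c - 28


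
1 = 1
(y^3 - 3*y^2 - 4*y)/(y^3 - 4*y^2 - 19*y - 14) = y*(y - 4)/(y^2 - 5*y - 14)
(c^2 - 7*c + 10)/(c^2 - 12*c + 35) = (c - 2)/(c - 7)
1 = 1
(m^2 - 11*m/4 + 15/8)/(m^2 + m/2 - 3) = (m - 5/4)/(m + 2)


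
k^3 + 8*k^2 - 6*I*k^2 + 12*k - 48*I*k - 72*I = (k + 2)*(k + 6)*(k - 6*I)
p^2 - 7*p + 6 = (p - 6)*(p - 1)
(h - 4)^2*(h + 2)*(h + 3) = h^4 - 3*h^3 - 18*h^2 + 32*h + 96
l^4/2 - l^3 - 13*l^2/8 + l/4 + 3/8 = (l/2 + 1/2)*(l - 3)*(l - 1/2)*(l + 1/2)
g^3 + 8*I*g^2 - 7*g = g*(g + I)*(g + 7*I)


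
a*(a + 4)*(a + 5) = a^3 + 9*a^2 + 20*a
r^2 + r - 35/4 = (r - 5/2)*(r + 7/2)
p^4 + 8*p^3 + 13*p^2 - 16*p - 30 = (p + 3)*(p + 5)*(p - sqrt(2))*(p + sqrt(2))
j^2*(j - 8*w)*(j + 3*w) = j^4 - 5*j^3*w - 24*j^2*w^2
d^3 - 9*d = d*(d - 3)*(d + 3)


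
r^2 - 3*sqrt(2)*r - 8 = (r - 4*sqrt(2))*(r + sqrt(2))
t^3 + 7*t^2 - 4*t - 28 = (t - 2)*(t + 2)*(t + 7)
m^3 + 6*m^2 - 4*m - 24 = (m - 2)*(m + 2)*(m + 6)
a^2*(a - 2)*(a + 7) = a^4 + 5*a^3 - 14*a^2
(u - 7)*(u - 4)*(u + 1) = u^3 - 10*u^2 + 17*u + 28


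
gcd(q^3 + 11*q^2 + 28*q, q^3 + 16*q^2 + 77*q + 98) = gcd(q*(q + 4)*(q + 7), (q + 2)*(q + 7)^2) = q + 7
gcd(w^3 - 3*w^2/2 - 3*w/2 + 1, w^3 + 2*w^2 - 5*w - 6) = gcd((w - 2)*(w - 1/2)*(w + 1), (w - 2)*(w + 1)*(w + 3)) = w^2 - w - 2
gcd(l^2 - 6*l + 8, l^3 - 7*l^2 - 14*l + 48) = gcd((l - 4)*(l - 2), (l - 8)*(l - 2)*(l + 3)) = l - 2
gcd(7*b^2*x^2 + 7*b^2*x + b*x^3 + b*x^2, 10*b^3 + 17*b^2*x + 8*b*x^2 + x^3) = 1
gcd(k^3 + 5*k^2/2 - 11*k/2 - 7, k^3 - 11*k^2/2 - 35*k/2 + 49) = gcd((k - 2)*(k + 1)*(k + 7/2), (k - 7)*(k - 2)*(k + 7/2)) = k^2 + 3*k/2 - 7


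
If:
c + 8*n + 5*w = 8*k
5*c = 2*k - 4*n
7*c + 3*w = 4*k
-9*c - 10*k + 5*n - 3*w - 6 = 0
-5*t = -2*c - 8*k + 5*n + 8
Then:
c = -48/779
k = -372/779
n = -126/779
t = -8674/3895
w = -384/779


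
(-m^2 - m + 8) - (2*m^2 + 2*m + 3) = -3*m^2 - 3*m + 5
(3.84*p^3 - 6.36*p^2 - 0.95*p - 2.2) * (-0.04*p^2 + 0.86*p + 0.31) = -0.1536*p^5 + 3.5568*p^4 - 4.2412*p^3 - 2.7006*p^2 - 2.1865*p - 0.682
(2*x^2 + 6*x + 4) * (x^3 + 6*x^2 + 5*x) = 2*x^5 + 18*x^4 + 50*x^3 + 54*x^2 + 20*x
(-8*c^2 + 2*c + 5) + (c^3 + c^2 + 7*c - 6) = c^3 - 7*c^2 + 9*c - 1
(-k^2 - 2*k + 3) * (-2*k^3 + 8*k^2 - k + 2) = 2*k^5 - 4*k^4 - 21*k^3 + 24*k^2 - 7*k + 6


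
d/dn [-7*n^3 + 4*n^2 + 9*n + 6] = -21*n^2 + 8*n + 9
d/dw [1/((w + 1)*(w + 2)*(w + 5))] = (-(w + 1)*(w + 2) - (w + 1)*(w + 5) - (w + 2)*(w + 5))/((w + 1)^2*(w + 2)^2*(w + 5)^2)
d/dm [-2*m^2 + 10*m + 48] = 10 - 4*m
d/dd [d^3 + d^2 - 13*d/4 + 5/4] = 3*d^2 + 2*d - 13/4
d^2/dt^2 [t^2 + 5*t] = 2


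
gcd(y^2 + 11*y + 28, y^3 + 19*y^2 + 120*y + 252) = y + 7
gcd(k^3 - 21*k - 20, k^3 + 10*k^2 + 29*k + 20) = k^2 + 5*k + 4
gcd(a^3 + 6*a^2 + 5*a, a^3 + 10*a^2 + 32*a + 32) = 1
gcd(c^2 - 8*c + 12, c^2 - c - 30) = c - 6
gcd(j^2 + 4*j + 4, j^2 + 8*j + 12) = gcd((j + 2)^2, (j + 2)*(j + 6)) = j + 2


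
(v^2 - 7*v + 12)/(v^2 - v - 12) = (v - 3)/(v + 3)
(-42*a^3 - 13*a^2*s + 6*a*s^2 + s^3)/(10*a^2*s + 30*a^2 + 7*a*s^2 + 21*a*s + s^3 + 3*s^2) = (-21*a^2 + 4*a*s + s^2)/(5*a*s + 15*a + s^2 + 3*s)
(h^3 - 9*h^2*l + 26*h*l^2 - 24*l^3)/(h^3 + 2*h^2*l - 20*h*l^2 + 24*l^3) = (h^2 - 7*h*l + 12*l^2)/(h^2 + 4*h*l - 12*l^2)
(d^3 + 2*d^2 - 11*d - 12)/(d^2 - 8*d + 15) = (d^2 + 5*d + 4)/(d - 5)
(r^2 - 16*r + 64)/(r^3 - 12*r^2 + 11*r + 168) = (r - 8)/(r^2 - 4*r - 21)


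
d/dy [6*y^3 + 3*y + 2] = 18*y^2 + 3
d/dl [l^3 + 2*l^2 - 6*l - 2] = 3*l^2 + 4*l - 6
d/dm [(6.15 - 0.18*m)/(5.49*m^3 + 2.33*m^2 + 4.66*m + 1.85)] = (1.9764*m^3 - 100.8711*m^2 - 28.659*m - 28.992)/(30.1401*m^6 + 25.5834*m^5 + 56.5957*m^4 + 42.0286*m^3 + 30.3366*m^2 + 17.242*m + 3.4225)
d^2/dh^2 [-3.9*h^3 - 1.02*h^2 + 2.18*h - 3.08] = -23.4*h - 2.04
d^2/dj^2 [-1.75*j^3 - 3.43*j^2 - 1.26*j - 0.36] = -10.5*j - 6.86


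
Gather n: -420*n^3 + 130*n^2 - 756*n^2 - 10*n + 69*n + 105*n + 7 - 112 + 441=-420*n^3 - 626*n^2 + 164*n + 336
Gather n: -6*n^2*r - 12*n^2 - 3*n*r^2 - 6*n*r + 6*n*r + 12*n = n^2*(-6*r - 12) + n*(12 - 3*r^2)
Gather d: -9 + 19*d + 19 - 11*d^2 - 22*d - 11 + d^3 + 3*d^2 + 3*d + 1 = d^3 - 8*d^2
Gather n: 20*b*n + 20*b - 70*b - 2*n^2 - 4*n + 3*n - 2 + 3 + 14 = -50*b - 2*n^2 + n*(20*b - 1) + 15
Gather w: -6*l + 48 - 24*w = -6*l - 24*w + 48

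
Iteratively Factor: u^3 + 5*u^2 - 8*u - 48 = (u + 4)*(u^2 + u - 12) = (u - 3)*(u + 4)*(u + 4)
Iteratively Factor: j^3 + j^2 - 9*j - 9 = (j + 3)*(j^2 - 2*j - 3) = (j + 1)*(j + 3)*(j - 3)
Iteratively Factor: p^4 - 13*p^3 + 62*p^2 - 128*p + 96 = (p - 4)*(p^3 - 9*p^2 + 26*p - 24) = (p - 4)*(p - 2)*(p^2 - 7*p + 12) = (p - 4)^2*(p - 2)*(p - 3)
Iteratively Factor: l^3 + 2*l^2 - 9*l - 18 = (l + 3)*(l^2 - l - 6) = (l + 2)*(l + 3)*(l - 3)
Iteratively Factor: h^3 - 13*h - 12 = (h + 1)*(h^2 - h - 12) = (h + 1)*(h + 3)*(h - 4)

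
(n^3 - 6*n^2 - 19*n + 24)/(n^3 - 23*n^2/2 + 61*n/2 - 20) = 2*(n + 3)/(2*n - 5)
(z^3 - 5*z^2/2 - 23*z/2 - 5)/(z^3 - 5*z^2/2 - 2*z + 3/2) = (2*z^3 - 5*z^2 - 23*z - 10)/(2*z^3 - 5*z^2 - 4*z + 3)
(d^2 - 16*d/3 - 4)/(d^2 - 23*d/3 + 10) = (3*d + 2)/(3*d - 5)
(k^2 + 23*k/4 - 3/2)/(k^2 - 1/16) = 4*(k + 6)/(4*k + 1)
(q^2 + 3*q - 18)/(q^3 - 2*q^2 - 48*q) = (q - 3)/(q*(q - 8))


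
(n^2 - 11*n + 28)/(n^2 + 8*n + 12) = (n^2 - 11*n + 28)/(n^2 + 8*n + 12)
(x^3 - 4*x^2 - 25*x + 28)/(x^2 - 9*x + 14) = (x^2 + 3*x - 4)/(x - 2)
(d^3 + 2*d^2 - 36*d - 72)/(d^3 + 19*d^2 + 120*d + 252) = (d^2 - 4*d - 12)/(d^2 + 13*d + 42)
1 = 1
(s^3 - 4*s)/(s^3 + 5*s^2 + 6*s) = (s - 2)/(s + 3)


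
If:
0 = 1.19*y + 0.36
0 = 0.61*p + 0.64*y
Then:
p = 0.32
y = -0.30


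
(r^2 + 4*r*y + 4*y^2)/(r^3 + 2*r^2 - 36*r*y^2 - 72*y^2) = (r^2 + 4*r*y + 4*y^2)/(r^3 + 2*r^2 - 36*r*y^2 - 72*y^2)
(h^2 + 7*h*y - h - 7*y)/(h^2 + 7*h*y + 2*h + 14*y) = (h - 1)/(h + 2)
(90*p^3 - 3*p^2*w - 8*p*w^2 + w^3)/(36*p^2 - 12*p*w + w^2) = (15*p^2 + 2*p*w - w^2)/(6*p - w)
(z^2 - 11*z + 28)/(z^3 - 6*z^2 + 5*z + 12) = (z - 7)/(z^2 - 2*z - 3)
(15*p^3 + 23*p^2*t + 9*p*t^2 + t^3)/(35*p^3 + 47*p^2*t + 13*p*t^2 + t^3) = (3*p + t)/(7*p + t)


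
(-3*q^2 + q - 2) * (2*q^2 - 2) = -6*q^4 + 2*q^3 + 2*q^2 - 2*q + 4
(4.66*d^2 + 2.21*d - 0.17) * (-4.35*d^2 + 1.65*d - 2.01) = -20.271*d^4 - 1.9245*d^3 - 4.9806*d^2 - 4.7226*d + 0.3417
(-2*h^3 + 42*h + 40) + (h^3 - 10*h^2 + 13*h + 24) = -h^3 - 10*h^2 + 55*h + 64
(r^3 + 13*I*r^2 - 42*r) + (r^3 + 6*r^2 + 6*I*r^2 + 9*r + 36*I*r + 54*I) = 2*r^3 + 6*r^2 + 19*I*r^2 - 33*r + 36*I*r + 54*I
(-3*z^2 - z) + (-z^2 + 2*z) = -4*z^2 + z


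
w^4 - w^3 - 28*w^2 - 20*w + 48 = (w - 6)*(w - 1)*(w + 2)*(w + 4)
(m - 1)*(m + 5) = m^2 + 4*m - 5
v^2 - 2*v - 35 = (v - 7)*(v + 5)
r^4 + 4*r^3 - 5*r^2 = r^2*(r - 1)*(r + 5)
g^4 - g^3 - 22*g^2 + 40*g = g*(g - 4)*(g - 2)*(g + 5)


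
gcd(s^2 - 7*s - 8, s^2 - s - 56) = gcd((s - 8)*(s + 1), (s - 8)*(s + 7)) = s - 8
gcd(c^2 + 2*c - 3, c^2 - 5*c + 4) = c - 1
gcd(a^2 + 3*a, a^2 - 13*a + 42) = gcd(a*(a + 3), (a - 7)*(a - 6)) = 1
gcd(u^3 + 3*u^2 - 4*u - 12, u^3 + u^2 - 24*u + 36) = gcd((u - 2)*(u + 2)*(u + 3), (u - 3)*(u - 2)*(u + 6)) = u - 2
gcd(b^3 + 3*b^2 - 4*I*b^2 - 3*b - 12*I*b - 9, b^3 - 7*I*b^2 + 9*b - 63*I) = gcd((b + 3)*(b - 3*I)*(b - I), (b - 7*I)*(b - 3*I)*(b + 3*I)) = b - 3*I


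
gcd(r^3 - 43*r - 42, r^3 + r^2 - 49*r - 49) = r^2 - 6*r - 7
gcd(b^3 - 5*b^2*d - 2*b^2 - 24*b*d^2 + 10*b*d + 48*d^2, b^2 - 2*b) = b - 2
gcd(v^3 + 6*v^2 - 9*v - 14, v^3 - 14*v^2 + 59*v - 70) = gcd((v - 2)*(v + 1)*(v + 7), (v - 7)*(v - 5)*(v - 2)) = v - 2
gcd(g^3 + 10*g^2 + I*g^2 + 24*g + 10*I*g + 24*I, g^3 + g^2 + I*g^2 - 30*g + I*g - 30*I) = g^2 + g*(6 + I) + 6*I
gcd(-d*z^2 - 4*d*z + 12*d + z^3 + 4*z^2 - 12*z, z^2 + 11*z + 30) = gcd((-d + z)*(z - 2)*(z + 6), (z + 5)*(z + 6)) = z + 6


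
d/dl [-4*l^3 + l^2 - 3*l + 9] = -12*l^2 + 2*l - 3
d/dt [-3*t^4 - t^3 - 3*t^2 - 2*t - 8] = -12*t^3 - 3*t^2 - 6*t - 2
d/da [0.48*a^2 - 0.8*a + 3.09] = 0.96*a - 0.8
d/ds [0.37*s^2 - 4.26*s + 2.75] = 0.74*s - 4.26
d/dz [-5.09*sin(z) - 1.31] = -5.09*cos(z)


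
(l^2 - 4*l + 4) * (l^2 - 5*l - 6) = l^4 - 9*l^3 + 18*l^2 + 4*l - 24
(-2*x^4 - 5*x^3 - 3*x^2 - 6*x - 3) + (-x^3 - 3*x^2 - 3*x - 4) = -2*x^4 - 6*x^3 - 6*x^2 - 9*x - 7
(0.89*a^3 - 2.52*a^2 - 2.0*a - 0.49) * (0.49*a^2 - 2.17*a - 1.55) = 0.4361*a^5 - 3.1661*a^4 + 3.1089*a^3 + 8.0059*a^2 + 4.1633*a + 0.7595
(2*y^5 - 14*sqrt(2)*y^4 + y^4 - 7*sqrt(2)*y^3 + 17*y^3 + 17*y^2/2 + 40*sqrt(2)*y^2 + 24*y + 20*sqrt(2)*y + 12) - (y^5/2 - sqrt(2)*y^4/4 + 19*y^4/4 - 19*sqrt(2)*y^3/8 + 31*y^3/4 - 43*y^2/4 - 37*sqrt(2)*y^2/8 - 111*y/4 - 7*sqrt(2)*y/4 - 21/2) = 3*y^5/2 - 55*sqrt(2)*y^4/4 - 15*y^4/4 - 37*sqrt(2)*y^3/8 + 37*y^3/4 + 77*y^2/4 + 357*sqrt(2)*y^2/8 + 87*sqrt(2)*y/4 + 207*y/4 + 45/2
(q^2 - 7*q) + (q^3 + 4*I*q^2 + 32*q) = q^3 + q^2 + 4*I*q^2 + 25*q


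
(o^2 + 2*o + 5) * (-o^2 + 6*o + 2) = -o^4 + 4*o^3 + 9*o^2 + 34*o + 10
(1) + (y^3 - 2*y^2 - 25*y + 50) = y^3 - 2*y^2 - 25*y + 51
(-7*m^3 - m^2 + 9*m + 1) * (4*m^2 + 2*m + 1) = -28*m^5 - 18*m^4 + 27*m^3 + 21*m^2 + 11*m + 1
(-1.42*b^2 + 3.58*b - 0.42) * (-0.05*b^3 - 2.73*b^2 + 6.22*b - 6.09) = 0.071*b^5 + 3.6976*b^4 - 18.5848*b^3 + 32.062*b^2 - 24.4146*b + 2.5578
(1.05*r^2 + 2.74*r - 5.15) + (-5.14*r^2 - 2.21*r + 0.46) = -4.09*r^2 + 0.53*r - 4.69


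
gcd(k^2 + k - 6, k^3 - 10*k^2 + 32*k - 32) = k - 2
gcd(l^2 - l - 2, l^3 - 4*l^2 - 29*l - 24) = l + 1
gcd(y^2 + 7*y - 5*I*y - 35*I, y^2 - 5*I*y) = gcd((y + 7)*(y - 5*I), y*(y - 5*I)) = y - 5*I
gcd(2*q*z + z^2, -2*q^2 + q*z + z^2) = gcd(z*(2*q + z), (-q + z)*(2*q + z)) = 2*q + z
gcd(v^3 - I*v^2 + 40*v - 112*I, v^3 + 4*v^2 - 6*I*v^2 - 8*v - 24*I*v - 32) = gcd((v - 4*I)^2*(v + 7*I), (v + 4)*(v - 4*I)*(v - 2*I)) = v - 4*I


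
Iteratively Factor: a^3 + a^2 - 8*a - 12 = (a + 2)*(a^2 - a - 6) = (a - 3)*(a + 2)*(a + 2)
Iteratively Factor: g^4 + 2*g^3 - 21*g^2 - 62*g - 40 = (g + 2)*(g^3 - 21*g - 20) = (g + 1)*(g + 2)*(g^2 - g - 20) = (g + 1)*(g + 2)*(g + 4)*(g - 5)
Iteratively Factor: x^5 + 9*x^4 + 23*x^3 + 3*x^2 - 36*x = (x)*(x^4 + 9*x^3 + 23*x^2 + 3*x - 36) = x*(x - 1)*(x^3 + 10*x^2 + 33*x + 36) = x*(x - 1)*(x + 3)*(x^2 + 7*x + 12) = x*(x - 1)*(x + 3)*(x + 4)*(x + 3)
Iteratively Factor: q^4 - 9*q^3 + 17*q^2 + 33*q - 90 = (q - 3)*(q^3 - 6*q^2 - q + 30) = (q - 3)^2*(q^2 - 3*q - 10) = (q - 5)*(q - 3)^2*(q + 2)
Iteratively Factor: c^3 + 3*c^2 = (c + 3)*(c^2) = c*(c + 3)*(c)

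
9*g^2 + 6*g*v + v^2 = (3*g + v)^2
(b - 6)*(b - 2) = b^2 - 8*b + 12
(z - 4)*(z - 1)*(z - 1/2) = z^3 - 11*z^2/2 + 13*z/2 - 2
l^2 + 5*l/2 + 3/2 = (l + 1)*(l + 3/2)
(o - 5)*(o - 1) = o^2 - 6*o + 5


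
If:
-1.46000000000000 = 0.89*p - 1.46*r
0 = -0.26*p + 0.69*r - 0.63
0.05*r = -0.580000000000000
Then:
No Solution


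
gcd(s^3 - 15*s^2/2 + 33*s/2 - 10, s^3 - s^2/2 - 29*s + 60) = s^2 - 13*s/2 + 10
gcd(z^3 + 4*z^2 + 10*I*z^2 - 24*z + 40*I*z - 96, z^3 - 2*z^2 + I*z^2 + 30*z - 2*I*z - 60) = z + 6*I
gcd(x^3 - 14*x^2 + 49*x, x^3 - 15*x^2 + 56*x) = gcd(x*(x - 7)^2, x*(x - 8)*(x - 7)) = x^2 - 7*x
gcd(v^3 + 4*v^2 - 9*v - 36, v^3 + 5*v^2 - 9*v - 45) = v^2 - 9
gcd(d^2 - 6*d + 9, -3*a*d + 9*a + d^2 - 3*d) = d - 3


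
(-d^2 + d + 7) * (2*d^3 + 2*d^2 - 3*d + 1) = -2*d^5 + 19*d^3 + 10*d^2 - 20*d + 7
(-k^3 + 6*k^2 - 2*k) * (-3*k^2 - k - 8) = 3*k^5 - 17*k^4 + 8*k^3 - 46*k^2 + 16*k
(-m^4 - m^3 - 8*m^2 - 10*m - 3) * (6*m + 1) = -6*m^5 - 7*m^4 - 49*m^3 - 68*m^2 - 28*m - 3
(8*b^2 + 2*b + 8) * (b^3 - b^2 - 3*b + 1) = 8*b^5 - 6*b^4 - 18*b^3 - 6*b^2 - 22*b + 8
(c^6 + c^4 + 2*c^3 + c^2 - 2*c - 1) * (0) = 0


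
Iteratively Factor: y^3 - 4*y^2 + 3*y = (y - 1)*(y^2 - 3*y) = y*(y - 1)*(y - 3)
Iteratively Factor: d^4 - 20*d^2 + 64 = (d - 2)*(d^3 + 2*d^2 - 16*d - 32) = (d - 2)*(d + 2)*(d^2 - 16) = (d - 2)*(d + 2)*(d + 4)*(d - 4)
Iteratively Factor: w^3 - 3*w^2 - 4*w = (w)*(w^2 - 3*w - 4) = w*(w - 4)*(w + 1)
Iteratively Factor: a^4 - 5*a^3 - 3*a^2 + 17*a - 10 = (a + 2)*(a^3 - 7*a^2 + 11*a - 5) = (a - 1)*(a + 2)*(a^2 - 6*a + 5) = (a - 1)^2*(a + 2)*(a - 5)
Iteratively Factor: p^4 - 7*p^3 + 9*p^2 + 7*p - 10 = (p - 2)*(p^3 - 5*p^2 - p + 5) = (p - 2)*(p - 1)*(p^2 - 4*p - 5) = (p - 2)*(p - 1)*(p + 1)*(p - 5)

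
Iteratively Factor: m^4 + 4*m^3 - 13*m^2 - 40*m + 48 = (m - 3)*(m^3 + 7*m^2 + 8*m - 16) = (m - 3)*(m - 1)*(m^2 + 8*m + 16) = (m - 3)*(m - 1)*(m + 4)*(m + 4)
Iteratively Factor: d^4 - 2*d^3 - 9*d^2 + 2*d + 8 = (d - 1)*(d^3 - d^2 - 10*d - 8) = (d - 1)*(d + 2)*(d^2 - 3*d - 4) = (d - 4)*(d - 1)*(d + 2)*(d + 1)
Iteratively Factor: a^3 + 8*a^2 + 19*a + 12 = (a + 3)*(a^2 + 5*a + 4) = (a + 1)*(a + 3)*(a + 4)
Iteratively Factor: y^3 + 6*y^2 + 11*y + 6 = (y + 1)*(y^2 + 5*y + 6) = (y + 1)*(y + 2)*(y + 3)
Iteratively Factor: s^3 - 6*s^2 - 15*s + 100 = (s + 4)*(s^2 - 10*s + 25) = (s - 5)*(s + 4)*(s - 5)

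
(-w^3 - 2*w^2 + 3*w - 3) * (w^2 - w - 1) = -w^5 - w^4 + 6*w^3 - 4*w^2 + 3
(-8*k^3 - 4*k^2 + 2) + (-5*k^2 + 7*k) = -8*k^3 - 9*k^2 + 7*k + 2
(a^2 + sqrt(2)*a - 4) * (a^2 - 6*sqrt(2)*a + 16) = a^4 - 5*sqrt(2)*a^3 + 40*sqrt(2)*a - 64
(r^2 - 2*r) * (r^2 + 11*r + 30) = r^4 + 9*r^3 + 8*r^2 - 60*r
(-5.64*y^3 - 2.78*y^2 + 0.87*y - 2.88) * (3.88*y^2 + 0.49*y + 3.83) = -21.8832*y^5 - 13.55*y^4 - 19.5878*y^3 - 21.3955*y^2 + 1.9209*y - 11.0304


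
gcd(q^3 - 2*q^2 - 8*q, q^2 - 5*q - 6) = 1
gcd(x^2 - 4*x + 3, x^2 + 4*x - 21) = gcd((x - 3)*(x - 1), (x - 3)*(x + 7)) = x - 3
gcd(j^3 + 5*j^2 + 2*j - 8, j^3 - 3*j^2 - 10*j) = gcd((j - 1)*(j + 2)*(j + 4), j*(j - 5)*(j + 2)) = j + 2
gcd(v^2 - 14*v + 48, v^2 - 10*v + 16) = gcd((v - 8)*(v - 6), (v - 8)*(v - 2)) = v - 8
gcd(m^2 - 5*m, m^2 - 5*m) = m^2 - 5*m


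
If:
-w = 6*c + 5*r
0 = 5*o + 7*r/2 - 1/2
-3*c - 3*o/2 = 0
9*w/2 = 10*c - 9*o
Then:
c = -9/334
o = 9/167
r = 11/167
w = -28/167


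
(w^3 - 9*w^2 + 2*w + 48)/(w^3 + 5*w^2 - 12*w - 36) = (w - 8)/(w + 6)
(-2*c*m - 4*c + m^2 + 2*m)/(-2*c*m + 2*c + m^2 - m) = (m + 2)/(m - 1)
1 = 1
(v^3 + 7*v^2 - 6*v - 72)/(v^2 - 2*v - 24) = (v^2 + 3*v - 18)/(v - 6)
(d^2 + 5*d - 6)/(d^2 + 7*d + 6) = (d - 1)/(d + 1)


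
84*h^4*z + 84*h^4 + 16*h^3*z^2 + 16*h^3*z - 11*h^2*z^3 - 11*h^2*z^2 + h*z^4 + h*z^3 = (-7*h + z)*(-6*h + z)*(2*h + z)*(h*z + h)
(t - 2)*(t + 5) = t^2 + 3*t - 10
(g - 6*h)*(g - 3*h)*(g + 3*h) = g^3 - 6*g^2*h - 9*g*h^2 + 54*h^3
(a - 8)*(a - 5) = a^2 - 13*a + 40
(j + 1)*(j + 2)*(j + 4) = j^3 + 7*j^2 + 14*j + 8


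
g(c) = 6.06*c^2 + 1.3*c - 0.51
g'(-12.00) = -144.14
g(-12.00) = 856.53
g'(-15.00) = -180.50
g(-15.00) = 1343.49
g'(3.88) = 48.33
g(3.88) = 95.76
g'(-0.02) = 1.06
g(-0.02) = -0.53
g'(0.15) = 3.12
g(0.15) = -0.18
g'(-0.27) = -1.97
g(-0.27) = -0.42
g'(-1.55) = -17.49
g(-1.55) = 12.03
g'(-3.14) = -36.76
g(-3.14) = 55.16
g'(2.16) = 27.48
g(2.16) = 30.57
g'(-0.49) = -4.64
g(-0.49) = 0.31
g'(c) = 12.12*c + 1.3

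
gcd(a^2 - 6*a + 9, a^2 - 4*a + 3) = a - 3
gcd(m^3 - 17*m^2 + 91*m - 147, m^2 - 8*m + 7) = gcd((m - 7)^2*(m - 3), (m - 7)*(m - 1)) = m - 7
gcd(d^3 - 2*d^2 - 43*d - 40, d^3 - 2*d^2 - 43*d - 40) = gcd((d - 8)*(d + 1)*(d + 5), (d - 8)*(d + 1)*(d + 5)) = d^3 - 2*d^2 - 43*d - 40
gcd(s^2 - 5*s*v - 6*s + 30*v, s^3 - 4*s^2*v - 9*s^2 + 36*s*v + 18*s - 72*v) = s - 6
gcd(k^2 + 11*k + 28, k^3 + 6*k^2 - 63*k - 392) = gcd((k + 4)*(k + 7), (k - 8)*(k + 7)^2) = k + 7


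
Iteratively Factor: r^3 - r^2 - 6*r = (r - 3)*(r^2 + 2*r) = (r - 3)*(r + 2)*(r)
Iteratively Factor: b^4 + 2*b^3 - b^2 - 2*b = (b - 1)*(b^3 + 3*b^2 + 2*b) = b*(b - 1)*(b^2 + 3*b + 2) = b*(b - 1)*(b + 1)*(b + 2)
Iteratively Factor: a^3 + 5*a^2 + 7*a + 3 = (a + 1)*(a^2 + 4*a + 3) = (a + 1)^2*(a + 3)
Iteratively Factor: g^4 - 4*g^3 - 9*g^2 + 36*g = (g)*(g^3 - 4*g^2 - 9*g + 36) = g*(g - 4)*(g^2 - 9) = g*(g - 4)*(g + 3)*(g - 3)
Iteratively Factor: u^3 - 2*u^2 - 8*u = (u - 4)*(u^2 + 2*u) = u*(u - 4)*(u + 2)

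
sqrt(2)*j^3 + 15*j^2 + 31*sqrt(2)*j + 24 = (j + 3*sqrt(2))*(j + 4*sqrt(2))*(sqrt(2)*j + 1)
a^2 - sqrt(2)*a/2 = a*(a - sqrt(2)/2)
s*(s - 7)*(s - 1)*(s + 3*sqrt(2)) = s^4 - 8*s^3 + 3*sqrt(2)*s^3 - 24*sqrt(2)*s^2 + 7*s^2 + 21*sqrt(2)*s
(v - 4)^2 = v^2 - 8*v + 16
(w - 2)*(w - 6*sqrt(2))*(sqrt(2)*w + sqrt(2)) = sqrt(2)*w^3 - 12*w^2 - sqrt(2)*w^2 - 2*sqrt(2)*w + 12*w + 24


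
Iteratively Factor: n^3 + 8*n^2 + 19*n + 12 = (n + 3)*(n^2 + 5*n + 4) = (n + 3)*(n + 4)*(n + 1)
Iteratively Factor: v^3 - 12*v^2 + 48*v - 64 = (v - 4)*(v^2 - 8*v + 16) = (v - 4)^2*(v - 4)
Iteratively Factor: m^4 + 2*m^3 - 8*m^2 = (m - 2)*(m^3 + 4*m^2) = (m - 2)*(m + 4)*(m^2) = m*(m - 2)*(m + 4)*(m)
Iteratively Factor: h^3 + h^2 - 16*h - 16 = (h + 1)*(h^2 - 16) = (h + 1)*(h + 4)*(h - 4)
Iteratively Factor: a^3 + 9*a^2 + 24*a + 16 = (a + 4)*(a^2 + 5*a + 4) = (a + 1)*(a + 4)*(a + 4)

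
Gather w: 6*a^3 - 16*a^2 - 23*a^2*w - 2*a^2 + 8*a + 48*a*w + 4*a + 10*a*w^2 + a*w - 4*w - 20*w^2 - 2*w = 6*a^3 - 18*a^2 + 12*a + w^2*(10*a - 20) + w*(-23*a^2 + 49*a - 6)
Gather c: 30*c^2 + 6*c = 30*c^2 + 6*c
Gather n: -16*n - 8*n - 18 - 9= -24*n - 27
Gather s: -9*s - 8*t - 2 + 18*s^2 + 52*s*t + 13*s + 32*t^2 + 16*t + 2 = 18*s^2 + s*(52*t + 4) + 32*t^2 + 8*t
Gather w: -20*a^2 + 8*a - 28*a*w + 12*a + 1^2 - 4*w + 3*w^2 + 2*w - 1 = -20*a^2 + 20*a + 3*w^2 + w*(-28*a - 2)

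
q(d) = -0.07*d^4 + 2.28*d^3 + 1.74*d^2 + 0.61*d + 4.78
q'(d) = -0.28*d^3 + 6.84*d^2 + 3.48*d + 0.61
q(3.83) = 145.67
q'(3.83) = 98.54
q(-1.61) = -1.68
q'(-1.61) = 13.91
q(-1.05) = 3.33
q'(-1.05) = 4.82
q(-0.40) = 4.67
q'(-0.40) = 0.33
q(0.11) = 4.87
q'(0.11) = 1.08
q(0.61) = 6.31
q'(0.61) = 5.21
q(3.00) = 78.16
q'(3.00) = 65.05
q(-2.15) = -12.64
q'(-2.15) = 27.53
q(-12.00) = -5143.34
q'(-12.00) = 1427.65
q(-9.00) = -1981.16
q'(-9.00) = 727.45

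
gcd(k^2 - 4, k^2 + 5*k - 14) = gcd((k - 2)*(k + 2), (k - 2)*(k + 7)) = k - 2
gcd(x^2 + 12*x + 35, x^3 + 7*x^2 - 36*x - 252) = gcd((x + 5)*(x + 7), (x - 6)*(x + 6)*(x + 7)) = x + 7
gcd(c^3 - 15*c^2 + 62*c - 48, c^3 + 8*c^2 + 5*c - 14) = c - 1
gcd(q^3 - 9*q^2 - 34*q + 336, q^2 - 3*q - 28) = q - 7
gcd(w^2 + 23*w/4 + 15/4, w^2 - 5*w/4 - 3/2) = w + 3/4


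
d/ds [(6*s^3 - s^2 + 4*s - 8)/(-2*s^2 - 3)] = 2*(-6*s^4 - 23*s^2 - 13*s - 6)/(4*s^4 + 12*s^2 + 9)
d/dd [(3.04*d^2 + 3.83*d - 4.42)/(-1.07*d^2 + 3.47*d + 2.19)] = (14.6469*d^2 + 3.8564*d + 23.7251)/(1.1449*d^4 - 7.4258*d^3 + 7.3543*d^2 + 15.1986*d + 4.7961)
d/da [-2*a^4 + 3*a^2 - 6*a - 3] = -8*a^3 + 6*a - 6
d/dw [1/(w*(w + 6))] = 2*(-w - 3)/(w^2*(w^2 + 12*w + 36))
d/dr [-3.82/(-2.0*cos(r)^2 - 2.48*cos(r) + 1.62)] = (15.28*cos(r) + 9.4736)*sin(r)/(2.0*cos(r)^2 + 2.48*cos(r) - 1.62)^2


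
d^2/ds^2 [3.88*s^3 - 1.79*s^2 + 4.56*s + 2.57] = 23.28*s - 3.58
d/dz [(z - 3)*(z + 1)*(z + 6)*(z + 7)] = 4*z^3 + 33*z^2 + 26*z - 123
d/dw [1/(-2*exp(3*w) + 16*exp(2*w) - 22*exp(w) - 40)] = (3*exp(2*w) - 16*exp(w) + 11)*exp(w)/(2*(exp(3*w) - 8*exp(2*w) + 11*exp(w) + 20)^2)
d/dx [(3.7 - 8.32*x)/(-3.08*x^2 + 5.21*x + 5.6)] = (-25.6256*x^2 + 22.792*x - 65.869)/(9.4864*x^4 - 32.0936*x^3 - 7.3519*x^2 + 58.352*x + 31.36)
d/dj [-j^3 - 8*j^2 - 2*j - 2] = -3*j^2 - 16*j - 2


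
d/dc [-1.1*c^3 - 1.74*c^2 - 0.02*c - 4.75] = -3.3*c^2 - 3.48*c - 0.02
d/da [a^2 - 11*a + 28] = 2*a - 11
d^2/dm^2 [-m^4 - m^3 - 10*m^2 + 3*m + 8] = -12*m^2 - 6*m - 20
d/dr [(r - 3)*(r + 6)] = 2*r + 3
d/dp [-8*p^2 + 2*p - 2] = 2 - 16*p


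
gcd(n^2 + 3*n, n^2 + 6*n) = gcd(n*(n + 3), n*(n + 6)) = n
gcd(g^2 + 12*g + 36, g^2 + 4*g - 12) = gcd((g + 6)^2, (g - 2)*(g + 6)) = g + 6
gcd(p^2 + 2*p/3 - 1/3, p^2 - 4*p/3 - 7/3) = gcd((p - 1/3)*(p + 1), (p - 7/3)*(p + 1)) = p + 1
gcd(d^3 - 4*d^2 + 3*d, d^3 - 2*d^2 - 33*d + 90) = d - 3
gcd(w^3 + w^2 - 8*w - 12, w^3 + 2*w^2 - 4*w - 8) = w^2 + 4*w + 4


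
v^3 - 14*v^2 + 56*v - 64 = (v - 8)*(v - 4)*(v - 2)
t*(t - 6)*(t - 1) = t^3 - 7*t^2 + 6*t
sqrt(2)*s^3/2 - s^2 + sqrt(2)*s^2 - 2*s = s*(s - sqrt(2))*(sqrt(2)*s/2 + sqrt(2))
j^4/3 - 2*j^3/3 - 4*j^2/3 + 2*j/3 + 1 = (j/3 + 1/3)*(j - 3)*(j - 1)*(j + 1)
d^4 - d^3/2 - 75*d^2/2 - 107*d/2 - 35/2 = (d - 7)*(d + 1/2)*(d + 1)*(d + 5)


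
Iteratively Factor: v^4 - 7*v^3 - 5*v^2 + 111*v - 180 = (v - 3)*(v^3 - 4*v^2 - 17*v + 60) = (v - 5)*(v - 3)*(v^2 + v - 12) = (v - 5)*(v - 3)^2*(v + 4)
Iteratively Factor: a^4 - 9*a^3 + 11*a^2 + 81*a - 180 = (a + 3)*(a^3 - 12*a^2 + 47*a - 60) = (a - 4)*(a + 3)*(a^2 - 8*a + 15) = (a - 4)*(a - 3)*(a + 3)*(a - 5)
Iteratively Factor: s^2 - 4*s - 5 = (s + 1)*(s - 5)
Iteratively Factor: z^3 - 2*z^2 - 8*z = (z)*(z^2 - 2*z - 8) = z*(z + 2)*(z - 4)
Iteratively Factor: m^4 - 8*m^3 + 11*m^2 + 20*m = (m - 5)*(m^3 - 3*m^2 - 4*m) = (m - 5)*(m - 4)*(m^2 + m) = (m - 5)*(m - 4)*(m + 1)*(m)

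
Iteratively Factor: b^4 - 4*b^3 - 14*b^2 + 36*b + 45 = (b - 3)*(b^3 - b^2 - 17*b - 15) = (b - 3)*(b + 1)*(b^2 - 2*b - 15) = (b - 5)*(b - 3)*(b + 1)*(b + 3)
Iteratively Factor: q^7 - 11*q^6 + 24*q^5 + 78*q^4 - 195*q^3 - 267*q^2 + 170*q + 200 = (q - 1)*(q^6 - 10*q^5 + 14*q^4 + 92*q^3 - 103*q^2 - 370*q - 200) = (q - 1)*(q + 1)*(q^5 - 11*q^4 + 25*q^3 + 67*q^2 - 170*q - 200) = (q - 5)*(q - 1)*(q + 1)*(q^4 - 6*q^3 - 5*q^2 + 42*q + 40) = (q - 5)*(q - 4)*(q - 1)*(q + 1)*(q^3 - 2*q^2 - 13*q - 10) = (q - 5)*(q - 4)*(q - 1)*(q + 1)*(q + 2)*(q^2 - 4*q - 5) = (q - 5)^2*(q - 4)*(q - 1)*(q + 1)*(q + 2)*(q + 1)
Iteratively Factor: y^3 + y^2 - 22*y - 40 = (y + 2)*(y^2 - y - 20) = (y + 2)*(y + 4)*(y - 5)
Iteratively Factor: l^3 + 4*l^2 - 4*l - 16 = (l - 2)*(l^2 + 6*l + 8) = (l - 2)*(l + 2)*(l + 4)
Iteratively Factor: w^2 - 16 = (w - 4)*(w + 4)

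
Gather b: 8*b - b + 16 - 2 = 7*b + 14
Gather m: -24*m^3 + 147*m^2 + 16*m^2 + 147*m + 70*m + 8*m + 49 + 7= -24*m^3 + 163*m^2 + 225*m + 56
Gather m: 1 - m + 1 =2 - m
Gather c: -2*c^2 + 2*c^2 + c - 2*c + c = 0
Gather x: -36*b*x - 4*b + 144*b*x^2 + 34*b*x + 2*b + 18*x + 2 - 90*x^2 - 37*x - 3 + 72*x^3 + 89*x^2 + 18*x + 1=-2*b + 72*x^3 + x^2*(144*b - 1) + x*(-2*b - 1)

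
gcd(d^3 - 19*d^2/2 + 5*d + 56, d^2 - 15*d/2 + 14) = d - 7/2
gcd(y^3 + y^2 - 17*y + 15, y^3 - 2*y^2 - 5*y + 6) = y^2 - 4*y + 3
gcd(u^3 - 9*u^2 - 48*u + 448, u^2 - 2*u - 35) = 1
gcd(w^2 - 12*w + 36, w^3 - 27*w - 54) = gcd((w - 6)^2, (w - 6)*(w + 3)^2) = w - 6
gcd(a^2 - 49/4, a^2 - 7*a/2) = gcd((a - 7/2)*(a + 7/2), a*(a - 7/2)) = a - 7/2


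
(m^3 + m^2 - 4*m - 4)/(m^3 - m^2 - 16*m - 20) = (m^2 - m - 2)/(m^2 - 3*m - 10)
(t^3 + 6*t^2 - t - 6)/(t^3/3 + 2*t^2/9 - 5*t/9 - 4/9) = 9*(t^2 + 5*t - 6)/(3*t^2 - t - 4)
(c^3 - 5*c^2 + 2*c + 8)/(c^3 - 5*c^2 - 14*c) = (-c^3 + 5*c^2 - 2*c - 8)/(c*(-c^2 + 5*c + 14))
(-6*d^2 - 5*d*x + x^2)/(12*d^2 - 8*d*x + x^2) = (d + x)/(-2*d + x)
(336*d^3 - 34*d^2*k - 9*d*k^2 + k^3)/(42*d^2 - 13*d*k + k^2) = (48*d^2 + 2*d*k - k^2)/(6*d - k)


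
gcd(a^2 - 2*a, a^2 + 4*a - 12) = a - 2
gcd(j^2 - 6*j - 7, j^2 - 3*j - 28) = j - 7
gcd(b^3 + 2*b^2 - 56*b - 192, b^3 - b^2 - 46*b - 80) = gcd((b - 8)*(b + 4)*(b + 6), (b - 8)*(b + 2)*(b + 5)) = b - 8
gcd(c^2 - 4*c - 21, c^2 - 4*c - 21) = c^2 - 4*c - 21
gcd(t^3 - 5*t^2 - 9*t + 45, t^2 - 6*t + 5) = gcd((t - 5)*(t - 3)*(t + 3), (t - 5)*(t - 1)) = t - 5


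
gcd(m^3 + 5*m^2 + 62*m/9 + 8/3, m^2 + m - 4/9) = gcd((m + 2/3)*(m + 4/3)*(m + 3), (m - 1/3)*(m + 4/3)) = m + 4/3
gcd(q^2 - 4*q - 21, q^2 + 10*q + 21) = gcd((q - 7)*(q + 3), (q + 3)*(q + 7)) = q + 3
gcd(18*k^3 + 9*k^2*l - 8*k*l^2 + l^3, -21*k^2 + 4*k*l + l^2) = 3*k - l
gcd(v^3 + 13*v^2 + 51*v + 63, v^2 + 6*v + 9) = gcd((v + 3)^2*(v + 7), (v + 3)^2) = v^2 + 6*v + 9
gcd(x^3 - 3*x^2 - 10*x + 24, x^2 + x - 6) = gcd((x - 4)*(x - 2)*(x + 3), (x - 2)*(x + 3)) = x^2 + x - 6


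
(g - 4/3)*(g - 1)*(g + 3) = g^3 + 2*g^2/3 - 17*g/3 + 4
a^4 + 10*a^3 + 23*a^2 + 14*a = a*(a + 1)*(a + 2)*(a + 7)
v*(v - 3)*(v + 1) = v^3 - 2*v^2 - 3*v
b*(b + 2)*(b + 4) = b^3 + 6*b^2 + 8*b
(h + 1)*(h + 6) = h^2 + 7*h + 6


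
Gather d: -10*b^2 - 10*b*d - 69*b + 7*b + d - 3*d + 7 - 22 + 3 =-10*b^2 - 62*b + d*(-10*b - 2) - 12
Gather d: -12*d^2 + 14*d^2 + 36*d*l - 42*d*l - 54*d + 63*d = 2*d^2 + d*(9 - 6*l)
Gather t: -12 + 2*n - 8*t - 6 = 2*n - 8*t - 18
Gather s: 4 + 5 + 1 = 10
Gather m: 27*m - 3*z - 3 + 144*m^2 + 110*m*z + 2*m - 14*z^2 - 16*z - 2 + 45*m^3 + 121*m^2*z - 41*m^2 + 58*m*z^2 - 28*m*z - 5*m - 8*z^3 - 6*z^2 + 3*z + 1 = 45*m^3 + m^2*(121*z + 103) + m*(58*z^2 + 82*z + 24) - 8*z^3 - 20*z^2 - 16*z - 4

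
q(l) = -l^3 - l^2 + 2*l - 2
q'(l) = -3*l^2 - 2*l + 2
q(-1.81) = -2.97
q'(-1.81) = -4.21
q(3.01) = -32.31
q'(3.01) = -31.20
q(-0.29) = -2.64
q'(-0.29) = 2.33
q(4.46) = -101.69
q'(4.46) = -66.59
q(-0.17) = -2.36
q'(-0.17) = 2.25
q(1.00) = -2.00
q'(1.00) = -3.00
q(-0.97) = -3.97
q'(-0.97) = 1.12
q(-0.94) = -3.93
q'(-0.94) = 1.23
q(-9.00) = 628.00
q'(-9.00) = -223.00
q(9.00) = -794.00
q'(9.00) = -259.00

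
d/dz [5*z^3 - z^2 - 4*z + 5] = 15*z^2 - 2*z - 4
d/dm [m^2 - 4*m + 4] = 2*m - 4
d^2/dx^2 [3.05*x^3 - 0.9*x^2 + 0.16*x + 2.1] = 18.3*x - 1.8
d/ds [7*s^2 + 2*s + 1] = 14*s + 2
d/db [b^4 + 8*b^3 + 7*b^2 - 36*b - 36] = 4*b^3 + 24*b^2 + 14*b - 36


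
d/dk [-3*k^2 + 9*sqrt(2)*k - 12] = -6*k + 9*sqrt(2)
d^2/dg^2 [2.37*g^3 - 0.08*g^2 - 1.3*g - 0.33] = 14.22*g - 0.16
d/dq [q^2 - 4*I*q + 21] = 2*q - 4*I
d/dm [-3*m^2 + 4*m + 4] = 4 - 6*m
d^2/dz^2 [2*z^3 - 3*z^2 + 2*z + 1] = 12*z - 6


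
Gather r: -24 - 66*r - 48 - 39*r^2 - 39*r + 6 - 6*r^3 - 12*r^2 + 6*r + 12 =-6*r^3 - 51*r^2 - 99*r - 54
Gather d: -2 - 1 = -3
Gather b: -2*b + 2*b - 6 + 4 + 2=0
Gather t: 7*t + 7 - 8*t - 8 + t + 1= 0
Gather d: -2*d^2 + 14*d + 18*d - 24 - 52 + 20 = -2*d^2 + 32*d - 56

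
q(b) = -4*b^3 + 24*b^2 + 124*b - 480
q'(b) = -12*b^2 + 48*b + 124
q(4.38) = 187.43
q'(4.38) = 104.03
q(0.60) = -397.82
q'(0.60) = 148.48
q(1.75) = -210.94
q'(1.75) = 171.25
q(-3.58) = -432.80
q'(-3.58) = -201.64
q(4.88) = 231.81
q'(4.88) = 72.47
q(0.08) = -469.93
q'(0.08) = 127.76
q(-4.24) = -269.40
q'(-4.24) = -295.25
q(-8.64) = 2820.12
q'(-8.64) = -1186.52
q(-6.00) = 504.00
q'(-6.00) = -596.00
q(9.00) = -336.00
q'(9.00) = -416.00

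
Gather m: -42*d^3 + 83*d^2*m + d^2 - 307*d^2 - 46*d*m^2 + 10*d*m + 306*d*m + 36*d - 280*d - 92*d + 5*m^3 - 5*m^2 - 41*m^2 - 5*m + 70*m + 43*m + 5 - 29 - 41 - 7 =-42*d^3 - 306*d^2 - 336*d + 5*m^3 + m^2*(-46*d - 46) + m*(83*d^2 + 316*d + 108) - 72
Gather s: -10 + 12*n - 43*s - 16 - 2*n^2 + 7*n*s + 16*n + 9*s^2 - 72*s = -2*n^2 + 28*n + 9*s^2 + s*(7*n - 115) - 26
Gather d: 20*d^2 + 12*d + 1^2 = 20*d^2 + 12*d + 1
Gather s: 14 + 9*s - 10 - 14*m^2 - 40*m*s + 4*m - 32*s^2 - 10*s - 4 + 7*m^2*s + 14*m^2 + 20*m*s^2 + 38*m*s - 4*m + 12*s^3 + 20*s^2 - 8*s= 12*s^3 + s^2*(20*m - 12) + s*(7*m^2 - 2*m - 9)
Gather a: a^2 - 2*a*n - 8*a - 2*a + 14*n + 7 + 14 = a^2 + a*(-2*n - 10) + 14*n + 21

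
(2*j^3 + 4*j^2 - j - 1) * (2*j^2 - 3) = 4*j^5 + 8*j^4 - 8*j^3 - 14*j^2 + 3*j + 3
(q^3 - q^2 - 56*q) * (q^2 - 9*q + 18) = q^5 - 10*q^4 - 29*q^3 + 486*q^2 - 1008*q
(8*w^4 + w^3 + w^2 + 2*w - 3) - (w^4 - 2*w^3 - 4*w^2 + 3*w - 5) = 7*w^4 + 3*w^3 + 5*w^2 - w + 2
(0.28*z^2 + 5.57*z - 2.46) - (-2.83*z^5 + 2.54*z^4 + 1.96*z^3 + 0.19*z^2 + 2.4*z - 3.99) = 2.83*z^5 - 2.54*z^4 - 1.96*z^3 + 0.09*z^2 + 3.17*z + 1.53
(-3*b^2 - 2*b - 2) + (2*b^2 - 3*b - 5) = -b^2 - 5*b - 7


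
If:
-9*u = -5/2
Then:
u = 5/18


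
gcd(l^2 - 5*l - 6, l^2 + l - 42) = l - 6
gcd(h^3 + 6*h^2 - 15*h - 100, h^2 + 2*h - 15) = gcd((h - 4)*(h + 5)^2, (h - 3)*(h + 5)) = h + 5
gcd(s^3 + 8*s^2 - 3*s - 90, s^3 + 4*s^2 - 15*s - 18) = s^2 + 3*s - 18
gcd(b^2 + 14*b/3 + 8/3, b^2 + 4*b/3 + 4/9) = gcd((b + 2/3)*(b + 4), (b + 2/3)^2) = b + 2/3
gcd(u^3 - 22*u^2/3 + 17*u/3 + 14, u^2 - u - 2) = u + 1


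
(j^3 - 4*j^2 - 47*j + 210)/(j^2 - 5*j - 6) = (j^2 + 2*j - 35)/(j + 1)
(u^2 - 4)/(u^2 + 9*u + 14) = (u - 2)/(u + 7)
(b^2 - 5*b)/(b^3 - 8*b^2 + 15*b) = 1/(b - 3)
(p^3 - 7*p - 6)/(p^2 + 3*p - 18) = (p^2 + 3*p + 2)/(p + 6)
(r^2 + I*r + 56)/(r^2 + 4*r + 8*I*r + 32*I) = (r - 7*I)/(r + 4)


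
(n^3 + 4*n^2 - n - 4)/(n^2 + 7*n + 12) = (n^2 - 1)/(n + 3)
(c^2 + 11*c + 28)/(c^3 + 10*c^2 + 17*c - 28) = 1/(c - 1)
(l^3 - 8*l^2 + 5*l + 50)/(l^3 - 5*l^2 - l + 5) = (l^2 - 3*l - 10)/(l^2 - 1)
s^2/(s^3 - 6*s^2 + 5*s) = s/(s^2 - 6*s + 5)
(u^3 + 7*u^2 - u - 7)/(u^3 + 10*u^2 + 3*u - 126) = (u^2 - 1)/(u^2 + 3*u - 18)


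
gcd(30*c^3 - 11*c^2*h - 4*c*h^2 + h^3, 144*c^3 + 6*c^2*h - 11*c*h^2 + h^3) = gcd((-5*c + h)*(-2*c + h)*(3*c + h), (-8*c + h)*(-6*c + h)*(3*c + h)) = 3*c + h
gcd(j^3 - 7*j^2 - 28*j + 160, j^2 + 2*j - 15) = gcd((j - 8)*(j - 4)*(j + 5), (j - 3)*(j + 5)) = j + 5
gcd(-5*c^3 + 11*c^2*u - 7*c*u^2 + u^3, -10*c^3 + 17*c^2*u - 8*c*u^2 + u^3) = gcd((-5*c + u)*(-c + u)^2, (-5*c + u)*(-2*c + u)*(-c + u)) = 5*c^2 - 6*c*u + u^2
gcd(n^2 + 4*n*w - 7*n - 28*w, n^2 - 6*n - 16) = 1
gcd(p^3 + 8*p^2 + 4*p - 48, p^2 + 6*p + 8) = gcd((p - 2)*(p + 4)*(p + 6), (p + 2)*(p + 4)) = p + 4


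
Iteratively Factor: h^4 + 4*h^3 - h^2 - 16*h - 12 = (h + 1)*(h^3 + 3*h^2 - 4*h - 12) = (h + 1)*(h + 2)*(h^2 + h - 6) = (h - 2)*(h + 1)*(h + 2)*(h + 3)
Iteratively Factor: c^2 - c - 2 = (c + 1)*(c - 2)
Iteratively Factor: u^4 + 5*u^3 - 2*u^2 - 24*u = (u - 2)*(u^3 + 7*u^2 + 12*u) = (u - 2)*(u + 3)*(u^2 + 4*u) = u*(u - 2)*(u + 3)*(u + 4)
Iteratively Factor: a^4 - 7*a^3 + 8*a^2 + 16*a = (a)*(a^3 - 7*a^2 + 8*a + 16) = a*(a - 4)*(a^2 - 3*a - 4) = a*(a - 4)*(a + 1)*(a - 4)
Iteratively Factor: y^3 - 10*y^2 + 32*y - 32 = (y - 2)*(y^2 - 8*y + 16) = (y - 4)*(y - 2)*(y - 4)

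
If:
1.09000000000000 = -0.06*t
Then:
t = -18.17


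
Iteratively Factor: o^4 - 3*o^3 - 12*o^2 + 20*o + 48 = (o + 2)*(o^3 - 5*o^2 - 2*o + 24) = (o - 3)*(o + 2)*(o^2 - 2*o - 8) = (o - 4)*(o - 3)*(o + 2)*(o + 2)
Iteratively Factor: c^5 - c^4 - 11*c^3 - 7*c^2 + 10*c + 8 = (c + 2)*(c^4 - 3*c^3 - 5*c^2 + 3*c + 4) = (c + 1)*(c + 2)*(c^3 - 4*c^2 - c + 4) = (c + 1)^2*(c + 2)*(c^2 - 5*c + 4) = (c - 4)*(c + 1)^2*(c + 2)*(c - 1)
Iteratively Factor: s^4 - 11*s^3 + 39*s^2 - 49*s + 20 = (s - 1)*(s^3 - 10*s^2 + 29*s - 20) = (s - 1)^2*(s^2 - 9*s + 20) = (s - 5)*(s - 1)^2*(s - 4)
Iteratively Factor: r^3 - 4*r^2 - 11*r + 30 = (r - 5)*(r^2 + r - 6) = (r - 5)*(r - 2)*(r + 3)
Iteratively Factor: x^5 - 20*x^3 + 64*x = (x)*(x^4 - 20*x^2 + 64) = x*(x - 4)*(x^3 + 4*x^2 - 4*x - 16) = x*(x - 4)*(x + 4)*(x^2 - 4) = x*(x - 4)*(x + 2)*(x + 4)*(x - 2)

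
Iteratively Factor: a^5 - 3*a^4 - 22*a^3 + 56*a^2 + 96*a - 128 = (a + 4)*(a^4 - 7*a^3 + 6*a^2 + 32*a - 32) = (a - 1)*(a + 4)*(a^3 - 6*a^2 + 32) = (a - 4)*(a - 1)*(a + 4)*(a^2 - 2*a - 8) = (a - 4)^2*(a - 1)*(a + 4)*(a + 2)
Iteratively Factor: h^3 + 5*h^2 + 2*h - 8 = (h - 1)*(h^2 + 6*h + 8) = (h - 1)*(h + 4)*(h + 2)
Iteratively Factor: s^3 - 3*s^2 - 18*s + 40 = (s + 4)*(s^2 - 7*s + 10) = (s - 5)*(s + 4)*(s - 2)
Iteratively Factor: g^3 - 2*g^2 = (g)*(g^2 - 2*g) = g^2*(g - 2)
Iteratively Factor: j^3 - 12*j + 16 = (j - 2)*(j^2 + 2*j - 8) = (j - 2)^2*(j + 4)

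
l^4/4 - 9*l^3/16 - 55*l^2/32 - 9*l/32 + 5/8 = (l/4 + 1/4)*(l - 4)*(l - 1/2)*(l + 5/4)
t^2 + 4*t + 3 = (t + 1)*(t + 3)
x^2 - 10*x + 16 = (x - 8)*(x - 2)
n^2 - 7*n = n*(n - 7)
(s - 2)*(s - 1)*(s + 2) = s^3 - s^2 - 4*s + 4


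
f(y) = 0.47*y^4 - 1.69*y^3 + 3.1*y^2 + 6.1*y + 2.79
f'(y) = 1.88*y^3 - 5.07*y^2 + 6.2*y + 6.1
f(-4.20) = 303.31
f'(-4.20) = -248.66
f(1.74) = 18.19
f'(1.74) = 11.44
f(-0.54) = 0.71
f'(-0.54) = 0.98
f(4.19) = 103.32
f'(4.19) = 81.36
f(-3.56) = 172.10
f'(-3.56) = -165.05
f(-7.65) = 2503.85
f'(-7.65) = -1179.71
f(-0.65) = 0.68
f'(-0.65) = -0.59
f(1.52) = 15.80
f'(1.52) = 10.41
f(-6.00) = 1051.95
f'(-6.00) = -619.70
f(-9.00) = 4514.67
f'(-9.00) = -1830.89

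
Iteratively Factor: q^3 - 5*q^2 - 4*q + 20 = (q - 2)*(q^2 - 3*q - 10) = (q - 2)*(q + 2)*(q - 5)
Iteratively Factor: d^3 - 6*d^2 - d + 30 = (d - 3)*(d^2 - 3*d - 10) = (d - 3)*(d + 2)*(d - 5)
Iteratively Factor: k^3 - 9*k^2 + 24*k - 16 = (k - 4)*(k^2 - 5*k + 4) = (k - 4)*(k - 1)*(k - 4)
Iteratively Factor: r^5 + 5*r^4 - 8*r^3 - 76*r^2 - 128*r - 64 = (r + 4)*(r^4 + r^3 - 12*r^2 - 28*r - 16) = (r + 1)*(r + 4)*(r^3 - 12*r - 16) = (r - 4)*(r + 1)*(r + 4)*(r^2 + 4*r + 4) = (r - 4)*(r + 1)*(r + 2)*(r + 4)*(r + 2)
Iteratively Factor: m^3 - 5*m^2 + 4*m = (m)*(m^2 - 5*m + 4) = m*(m - 4)*(m - 1)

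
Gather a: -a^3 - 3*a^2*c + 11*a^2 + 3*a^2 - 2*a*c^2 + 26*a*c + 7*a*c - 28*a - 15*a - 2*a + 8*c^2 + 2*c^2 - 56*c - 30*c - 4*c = -a^3 + a^2*(14 - 3*c) + a*(-2*c^2 + 33*c - 45) + 10*c^2 - 90*c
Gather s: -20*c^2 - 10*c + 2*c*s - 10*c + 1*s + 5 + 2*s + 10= -20*c^2 - 20*c + s*(2*c + 3) + 15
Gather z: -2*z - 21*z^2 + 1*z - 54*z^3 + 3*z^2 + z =-54*z^3 - 18*z^2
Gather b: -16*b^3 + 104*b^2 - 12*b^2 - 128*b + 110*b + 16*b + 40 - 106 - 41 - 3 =-16*b^3 + 92*b^2 - 2*b - 110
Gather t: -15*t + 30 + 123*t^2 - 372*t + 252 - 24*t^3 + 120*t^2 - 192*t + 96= -24*t^3 + 243*t^2 - 579*t + 378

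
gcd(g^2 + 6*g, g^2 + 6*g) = g^2 + 6*g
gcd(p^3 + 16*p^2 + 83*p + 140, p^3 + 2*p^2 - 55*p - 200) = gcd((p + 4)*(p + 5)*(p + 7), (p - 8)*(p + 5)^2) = p + 5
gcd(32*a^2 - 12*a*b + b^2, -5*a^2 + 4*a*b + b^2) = 1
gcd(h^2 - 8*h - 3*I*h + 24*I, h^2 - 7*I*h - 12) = h - 3*I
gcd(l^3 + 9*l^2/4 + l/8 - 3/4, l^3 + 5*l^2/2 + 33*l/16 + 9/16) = l + 3/4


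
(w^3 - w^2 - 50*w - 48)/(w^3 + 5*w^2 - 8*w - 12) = (w - 8)/(w - 2)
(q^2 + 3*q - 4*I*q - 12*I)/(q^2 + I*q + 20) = (q + 3)/(q + 5*I)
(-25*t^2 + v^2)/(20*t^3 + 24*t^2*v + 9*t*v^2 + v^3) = (-5*t + v)/(4*t^2 + 4*t*v + v^2)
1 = 1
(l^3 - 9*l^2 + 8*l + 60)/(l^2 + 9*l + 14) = (l^2 - 11*l + 30)/(l + 7)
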